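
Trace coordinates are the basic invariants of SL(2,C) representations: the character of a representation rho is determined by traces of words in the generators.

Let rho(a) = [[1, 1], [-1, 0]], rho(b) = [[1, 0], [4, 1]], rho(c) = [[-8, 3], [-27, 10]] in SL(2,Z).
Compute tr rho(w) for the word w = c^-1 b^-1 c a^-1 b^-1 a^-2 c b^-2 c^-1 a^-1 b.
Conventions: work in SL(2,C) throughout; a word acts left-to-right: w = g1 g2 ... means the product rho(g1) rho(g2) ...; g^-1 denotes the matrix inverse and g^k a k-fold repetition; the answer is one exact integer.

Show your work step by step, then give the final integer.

4851907

rho(c^-1) = [[10, -3], [27, -8]]
... * rho(b^-1) = [[1, 0], [-4, 1]]  ->  [[22, -3], [59, -8]]
... * rho(c) = [[-8, 3], [-27, 10]]  ->  [[-95, 36], [-256, 97]]
... * rho(a^-1) = [[0, -1], [1, 1]]  ->  [[36, 131], [97, 353]]
... * rho(b^-1) = [[1, 0], [-4, 1]]  ->  [[-488, 131], [-1315, 353]]
... * rho(a^-1) = [[0, -1], [1, 1]]  ->  [[131, 619], [353, 1668]]
... * rho(a^-1) = [[0, -1], [1, 1]]  ->  [[619, 488], [1668, 1315]]
... * rho(c) = [[-8, 3], [-27, 10]]  ->  [[-18128, 6737], [-48849, 18154]]
... * rho(b^-1) = [[1, 0], [-4, 1]]  ->  [[-45076, 6737], [-121465, 18154]]
... * rho(b^-1) = [[1, 0], [-4, 1]]  ->  [[-72024, 6737], [-194081, 18154]]
... * rho(c^-1) = [[10, -3], [27, -8]]  ->  [[-538341, 162176], [-1450652, 437011]]
... * rho(a^-1) = [[0, -1], [1, 1]]  ->  [[162176, 700517], [437011, 1887663]]
... * rho(b) = [[1, 0], [4, 1]]  ->  [[2964244, 700517], [7987663, 1887663]]
tr = 2964244 + 1887663 = 4851907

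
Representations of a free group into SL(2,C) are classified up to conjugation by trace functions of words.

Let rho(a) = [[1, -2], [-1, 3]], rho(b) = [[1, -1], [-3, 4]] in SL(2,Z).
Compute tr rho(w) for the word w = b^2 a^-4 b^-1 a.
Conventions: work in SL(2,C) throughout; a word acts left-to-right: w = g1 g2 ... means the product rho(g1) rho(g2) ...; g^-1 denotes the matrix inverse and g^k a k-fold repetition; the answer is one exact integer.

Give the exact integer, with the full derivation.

rho(b) = [[1, -1], [-3, 4]]
... * rho(b) = [[1, -1], [-3, 4]]  ->  [[4, -5], [-15, 19]]
... * rho(a^-1) = [[3, 2], [1, 1]]  ->  [[7, 3], [-26, -11]]
... * rho(a^-1) = [[3, 2], [1, 1]]  ->  [[24, 17], [-89, -63]]
... * rho(a^-1) = [[3, 2], [1, 1]]  ->  [[89, 65], [-330, -241]]
... * rho(a^-1) = [[3, 2], [1, 1]]  ->  [[332, 243], [-1231, -901]]
... * rho(b^-1) = [[4, 1], [3, 1]]  ->  [[2057, 575], [-7627, -2132]]
... * rho(a) = [[1, -2], [-1, 3]]  ->  [[1482, -2389], [-5495, 8858]]
tr = 1482 + 8858 = 10340

10340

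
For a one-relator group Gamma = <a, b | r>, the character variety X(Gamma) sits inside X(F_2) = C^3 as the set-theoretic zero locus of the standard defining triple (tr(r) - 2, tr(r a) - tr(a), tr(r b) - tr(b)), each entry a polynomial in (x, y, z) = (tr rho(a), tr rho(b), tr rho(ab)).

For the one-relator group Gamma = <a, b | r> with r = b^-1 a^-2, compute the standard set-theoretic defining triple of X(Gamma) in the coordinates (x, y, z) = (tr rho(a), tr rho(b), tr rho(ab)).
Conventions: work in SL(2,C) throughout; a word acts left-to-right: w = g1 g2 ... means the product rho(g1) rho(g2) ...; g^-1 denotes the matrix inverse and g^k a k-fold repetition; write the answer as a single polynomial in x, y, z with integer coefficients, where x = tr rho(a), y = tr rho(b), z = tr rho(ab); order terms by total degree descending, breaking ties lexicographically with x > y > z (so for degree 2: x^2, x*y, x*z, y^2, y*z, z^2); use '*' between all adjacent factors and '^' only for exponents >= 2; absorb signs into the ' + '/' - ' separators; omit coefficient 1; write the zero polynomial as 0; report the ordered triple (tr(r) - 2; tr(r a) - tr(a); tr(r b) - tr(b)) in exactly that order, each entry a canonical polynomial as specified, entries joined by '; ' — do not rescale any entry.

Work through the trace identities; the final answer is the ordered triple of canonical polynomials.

trace(a^-1) = trace(a) = x
apply: trace(a^-1 b) = trace(b)*trace(a) - trace(b a) = x*y - z
use: trace(b^-1 a^-1) = trace(a^-1)*trace(b) - trace(a^-1 b) = z
apply: trace(b^-1 a^-2) = trace(b^-1 a^-1)*trace(a) - trace(b^-1) = x*z - y
apply: trace(a^-2) = trace(a^-1)*trace(a) - trace(1)  (eliminate a^-1) = x^2 - 2
assemble the triple (trace(r) - 2; trace(r a) - x; trace(r b) - y)

x*z - y - 2; -x + z; x^2 - y - 2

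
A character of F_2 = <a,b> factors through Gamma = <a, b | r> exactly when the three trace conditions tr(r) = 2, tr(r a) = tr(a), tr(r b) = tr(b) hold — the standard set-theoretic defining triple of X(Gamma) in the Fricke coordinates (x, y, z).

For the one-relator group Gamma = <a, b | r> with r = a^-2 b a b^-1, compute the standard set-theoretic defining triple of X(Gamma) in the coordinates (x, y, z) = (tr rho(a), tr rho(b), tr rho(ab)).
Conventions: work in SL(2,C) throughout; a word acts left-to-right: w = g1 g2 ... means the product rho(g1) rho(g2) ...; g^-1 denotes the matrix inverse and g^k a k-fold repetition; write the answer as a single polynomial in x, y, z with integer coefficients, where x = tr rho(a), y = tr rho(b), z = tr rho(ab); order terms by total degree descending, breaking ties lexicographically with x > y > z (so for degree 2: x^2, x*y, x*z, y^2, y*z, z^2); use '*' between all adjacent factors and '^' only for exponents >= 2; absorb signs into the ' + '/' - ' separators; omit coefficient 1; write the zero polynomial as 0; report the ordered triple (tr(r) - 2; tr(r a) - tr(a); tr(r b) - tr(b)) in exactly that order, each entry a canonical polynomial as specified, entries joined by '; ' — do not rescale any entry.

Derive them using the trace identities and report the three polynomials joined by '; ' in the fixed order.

tr(a^-1 b) = tr(b) * tr(a) - tr(b a)   [inverse elimination on a] = x*y - z
tr(b a b) = tr(b) * tr(a b) - tr(a)   [square of b] = y*z - x
tr(b a b a) = tr(b a) * tr(b a) - tr(1)   [split at a repeated b] = z^2 - 2
tr(a^-1 b a b) = tr(b a b) * tr(a) - tr(b a b a)   [inverse elimination on a] = x*y*z - x^2 - z^2 + 2
tr(a^-2 b a b) = tr(a^-1 b a b) * tr(a) - tr(a^-1 b a b a)   [inverse elimination on a] = x^2*y*z - x^3 - x*z^2 - y*z + 3*x
tr(a^-2 b a b^-1) = tr(a^-2 b a) * tr(b) - tr(a^-2 b a b)   [inverse elimination on b] = -x^2*y*z + x^3 + x*y^2 + x*z^2 - 3*x
tr(a b a) = tr(a) * tr(b a) - tr(b) = x*z - y
tr(b a b^-1 a) = tr(a b a) * tr(b) - tr(a b a b) = x*y*z - y^2 - z^2 + 2
tr(a^-1 b a b^-1) = tr(b a b^-1) * tr(a) - tr(b a b^-1 a) = -x*y*z + x^2 + y^2 + z^2 - 2
assemble the triple (tr(r) - 2; tr(r a) - x; tr(r b) - y)

-x^2*y*z + x^3 + x*y^2 + x*z^2 - 3*x - 2; -x*y*z + x^2 + y^2 + z^2 - x - 2; x*y - y - z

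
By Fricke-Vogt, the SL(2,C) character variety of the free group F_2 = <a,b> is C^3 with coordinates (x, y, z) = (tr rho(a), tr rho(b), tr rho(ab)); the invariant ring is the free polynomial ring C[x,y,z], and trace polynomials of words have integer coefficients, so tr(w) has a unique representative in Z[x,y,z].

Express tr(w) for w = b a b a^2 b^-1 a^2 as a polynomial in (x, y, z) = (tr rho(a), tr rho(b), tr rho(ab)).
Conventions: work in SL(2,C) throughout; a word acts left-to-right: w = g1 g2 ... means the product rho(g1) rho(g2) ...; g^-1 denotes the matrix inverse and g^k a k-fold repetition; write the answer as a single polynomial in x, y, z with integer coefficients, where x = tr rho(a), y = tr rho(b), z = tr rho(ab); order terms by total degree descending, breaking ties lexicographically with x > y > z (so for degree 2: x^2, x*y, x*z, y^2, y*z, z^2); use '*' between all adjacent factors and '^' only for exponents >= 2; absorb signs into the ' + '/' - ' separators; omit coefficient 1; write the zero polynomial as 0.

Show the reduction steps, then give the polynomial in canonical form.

x^3*y*z^2 - x^2*y^2*z - x^2*z^3 - x^3*y + x^2*z + 2*x*y + z

tr(b a b a) = tr(b a)*tr(b a) - tr(1)   [split at repeated b] = z^2 - 2
tr(b a b) = tr(b)*tr(a b) - tr(a) = y*z - x
tr(b a b a^2) = tr(a)*tr(b a b a) - tr(b a b) = x*z^2 - y*z - x
tr(b a b a^3) = tr(a)*tr(b a b a^2) - tr(b a b a) = x^2*z^2 - x*y*z - x^2 - z^2 + 2
tr(a^2 b a b a^2) = tr(a)*tr(b a b a^3) - tr(b a b a^2) = x^3*z^2 - x^2*y*z - x^3 - 2*x*z^2 + y*z + 3*x
tr(b a b a b a) = tr(a b)*tr(a b a b) - tr(a^-1 b^-1)   [split at repeated a] = z^3 - 3*z
tr(a b a) = tr(a)*tr(b a) - tr(b) = x*z - y
tr(b a b a b) = tr(b)*tr(a b a b) - tr(a b a) = y*z^2 - x*z - y
tr(b a b a^2 b a) = tr(a)*tr(b a b a b a) - tr(b a b a b) = x*z^3 - y*z^2 - 2*x*z + y
tr(a b a^2) = tr(a)*tr(b a^2) - tr(b a) = x^2*z - x*y - z
tr(b a b a^2 b) = tr(b)*tr(a b a^2 b) - tr(a b a^2) = x*y*z^2 - x^2*z - y^2*z + z
tr(a^2 b a b a^2 b) = tr(a)*tr(b a b a^2 b a) - tr(b a b a^2 b) = x^2*z^3 - 2*x*y*z^2 - x^2*z + y^2*z + x*y - z
tr(b a b a^2 b^-1 a^2) = tr(a^2 b a b a^2)*tr(b) - tr(a^2 b a b a^2 b) = x^3*y*z^2 - x^2*y^2*z - x^2*z^3 - x^3*y + x^2*z + 2*x*y + z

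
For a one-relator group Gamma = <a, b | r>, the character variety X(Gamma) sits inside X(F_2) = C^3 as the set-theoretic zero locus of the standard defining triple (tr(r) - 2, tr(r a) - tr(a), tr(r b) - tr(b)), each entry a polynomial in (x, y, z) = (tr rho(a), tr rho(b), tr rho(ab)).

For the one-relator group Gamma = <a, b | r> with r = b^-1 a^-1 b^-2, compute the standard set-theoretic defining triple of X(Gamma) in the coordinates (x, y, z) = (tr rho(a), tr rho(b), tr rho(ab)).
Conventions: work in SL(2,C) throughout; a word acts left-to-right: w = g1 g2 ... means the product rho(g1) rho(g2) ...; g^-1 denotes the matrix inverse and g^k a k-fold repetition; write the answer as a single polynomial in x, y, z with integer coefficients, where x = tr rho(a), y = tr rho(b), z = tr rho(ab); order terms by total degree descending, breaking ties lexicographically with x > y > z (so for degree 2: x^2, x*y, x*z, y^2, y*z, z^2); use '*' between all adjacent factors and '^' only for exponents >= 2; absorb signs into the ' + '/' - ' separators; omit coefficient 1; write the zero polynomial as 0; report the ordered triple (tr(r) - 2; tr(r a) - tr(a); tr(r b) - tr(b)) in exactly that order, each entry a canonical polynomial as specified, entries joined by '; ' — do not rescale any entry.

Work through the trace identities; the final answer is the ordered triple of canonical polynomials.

tr(b^-1) = tr(b) = y
use: tr(b^-1 a) = tr(a) tr(b) - tr(a b)  (eliminate b^-1) = x*y - z
tr(a^-1 b^-1) = tr(b^-1) tr(a) - tr(b^-1 a)  (eliminate a^-1) = z
tr(a^-1 b^-2) = tr(a^-1 b^-1) tr(b) - tr(a^-1)  (eliminate b^-1) = y*z - x
use: tr(b^-1 a^-1 b^-2) = tr(a^-1 b^-2) tr(b) - tr(a^-1 b^-1)  (eliminate b^-1) = y^2*z - x*y - z
apply: tr(b^-2) = tr(b^-1) tr(b) - tr(1) = y^2 - 2
tr(a b a) = tr(a) tr(b a) - tr(b) = x*z - y
use: tr(a b a b) = tr(a b) tr(a b) - tr(1)   [split at repeated a] = z^2 - 2
use: tr(b^-1 a b a) = tr(a b a) tr(b) - tr(a b a b) = x*y*z - y^2 - z^2 + 2
use: tr(a b a^-1 b^-1) = tr(b^-1 a b) tr(a) - tr(b^-1 a b a) = -x*y*z + x^2 + y^2 + z^2 - 2
tr(a^-1 b^-2 a b) = tr(a b a^-1 b^-1) tr(b) - tr(a b a^-1) = -x*y^2*z + x^2*y + y^3 + y*z^2 - 3*y
tr(b^-1 a^-1 b^-2 a) = tr(a^-1 b^-2 a) tr(b) - tr(a^-1 b^-2 a b) = x*y^2*z - x^2*y - y*z^2 + y
assemble the triple (tr(r) - 2; tr(r a) - x; tr(r b) - y)

y^2*z - x*y - z - 2; x*y^2*z - x^2*y - y*z^2 - x + y; y*z - x - y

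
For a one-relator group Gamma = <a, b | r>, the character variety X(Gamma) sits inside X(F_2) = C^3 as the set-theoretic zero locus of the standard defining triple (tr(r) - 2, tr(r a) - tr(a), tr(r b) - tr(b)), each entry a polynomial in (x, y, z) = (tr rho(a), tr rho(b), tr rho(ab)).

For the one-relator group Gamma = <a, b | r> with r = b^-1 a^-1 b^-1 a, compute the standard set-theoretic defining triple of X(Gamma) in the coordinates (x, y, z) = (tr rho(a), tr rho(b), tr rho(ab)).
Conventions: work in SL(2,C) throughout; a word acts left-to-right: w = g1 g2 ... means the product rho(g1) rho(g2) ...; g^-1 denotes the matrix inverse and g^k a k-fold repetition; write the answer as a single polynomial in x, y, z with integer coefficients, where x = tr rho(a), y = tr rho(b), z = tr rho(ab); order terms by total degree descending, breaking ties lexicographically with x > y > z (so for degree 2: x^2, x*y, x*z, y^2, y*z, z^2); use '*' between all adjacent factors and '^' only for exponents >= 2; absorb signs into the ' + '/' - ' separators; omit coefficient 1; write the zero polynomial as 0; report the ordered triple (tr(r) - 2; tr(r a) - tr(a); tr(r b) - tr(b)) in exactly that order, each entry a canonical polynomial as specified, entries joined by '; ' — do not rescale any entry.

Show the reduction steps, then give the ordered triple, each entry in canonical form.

x*y*z - x^2 - z^2; x^2*y*z - x^3 - x*z^2 - y*z + 2*x; 0

trace(a b^-1) = trace(a) trace(b) - trace(a b)  (eliminate b^-1) = x*y - z
trace(b^-1 a b^-1) = trace(a b^-1) trace(b) - trace(a)  (eliminate b^-1) = x*y^2 - y*z - x
trace(a^2) = trace(a) trace(a) - trace(1)  (reduce the a square) = x^2 - 2
apply: trace(a^2 b) = trace(a) trace(b a) - trace(b)  (reduce the a square) = x*z - y
trace(a b^-1 a) = trace(a^2) trace(b) - trace(a^2 b)  (eliminate b^-1) = x^2*y - x*z - y
use: trace(a b a b) = trace(a b) trace(a b) - trace(1)  (split on a) = z^2 - 2
use: trace(a b^-1 a b) = trace(a b a) trace(b) - trace(a b a b)  (eliminate b^-1) = x*y*z - y^2 - z^2 + 2
apply: trace(b^-1 a b^-1 a) = trace(a b^-1 a) trace(b) - trace(a b^-1 a b)  (eliminate b^-1) = x^2*y^2 - 2*x*y*z + z^2 - 2
apply: trace(b^-1 a^-1 b^-1 a) = trace(b^-1 a b^-1) trace(a) - trace(b^-1 a b^-1 a)  (eliminate a^-1) = x*y*z - x^2 - z^2 + 2
apply: trace(b^2 a) = trace(b) trace(a b) - trace(a)   [square of b] = y*z - x
apply: trace(b^2) = trace(b) trace(b) - trace(1)   [square of b] = y^2 - 2
trace(b a^2 b) = trace(a) trace(b^2 a) - trace(b^2)   [square of a] = x*y*z - x^2 - y^2 + 2
trace(b a^2 b a) = trace(a) trace(b a b a) - trace(b a b)   [square of a] = x*z^2 - y*z - x
trace(a^-1 b a^2 b) = trace(b a^2 b) trace(a) - trace(b a^2 b a)   [inverse elimination on a] = x^2*y*z - x^3 - x*y^2 - x*z^2 + y*z + 3*x
trace(a^2 b^-1 a^-1 b) = trace(a^-1 b a^2) trace(b) - trace(a^-1 b a^2 b)   [inverse elimination on b] = -x^2*y*z + x^3 + x*y^2 + x*z^2 - 3*x
trace(b^-1 a^-1 b^-1 a^2) = trace(a^2 b^-1 a^-1) trace(b) - trace(a^2 b^-1 a^-1 b)   [inverse elimination on b] = x^2*y*z - x^3 - x*z^2 - y*z + 3*x
assemble the triple (trace(r) - 2; trace(r a) - x; trace(r b) - y)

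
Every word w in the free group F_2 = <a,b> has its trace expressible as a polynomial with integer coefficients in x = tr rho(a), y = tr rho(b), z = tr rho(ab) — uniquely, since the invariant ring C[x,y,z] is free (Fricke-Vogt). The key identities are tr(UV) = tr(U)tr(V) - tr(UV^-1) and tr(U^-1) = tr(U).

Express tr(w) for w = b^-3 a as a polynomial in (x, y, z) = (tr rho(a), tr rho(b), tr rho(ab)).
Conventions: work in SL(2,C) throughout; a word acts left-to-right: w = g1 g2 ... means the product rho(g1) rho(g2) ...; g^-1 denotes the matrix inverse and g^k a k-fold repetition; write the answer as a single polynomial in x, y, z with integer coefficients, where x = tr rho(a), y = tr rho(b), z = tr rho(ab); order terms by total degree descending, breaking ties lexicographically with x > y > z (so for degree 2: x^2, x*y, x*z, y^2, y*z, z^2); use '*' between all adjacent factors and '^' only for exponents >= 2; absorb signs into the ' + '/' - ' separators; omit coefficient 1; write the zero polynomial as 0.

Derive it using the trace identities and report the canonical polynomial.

apply: trace(b^-1 a) = trace(a)*trace(b) - trace(a b) = x*y - z
use: trace(b^-2 a) = trace(b^-1 a)*trace(b) - trace(b^-1 a b) = x*y^2 - y*z - x
trace(b^-3 a) = trace(b^-2 a)*trace(b) - trace(b^-2 a b) = x*y^3 - y^2*z - 2*x*y + z

x*y^3 - y^2*z - 2*x*y + z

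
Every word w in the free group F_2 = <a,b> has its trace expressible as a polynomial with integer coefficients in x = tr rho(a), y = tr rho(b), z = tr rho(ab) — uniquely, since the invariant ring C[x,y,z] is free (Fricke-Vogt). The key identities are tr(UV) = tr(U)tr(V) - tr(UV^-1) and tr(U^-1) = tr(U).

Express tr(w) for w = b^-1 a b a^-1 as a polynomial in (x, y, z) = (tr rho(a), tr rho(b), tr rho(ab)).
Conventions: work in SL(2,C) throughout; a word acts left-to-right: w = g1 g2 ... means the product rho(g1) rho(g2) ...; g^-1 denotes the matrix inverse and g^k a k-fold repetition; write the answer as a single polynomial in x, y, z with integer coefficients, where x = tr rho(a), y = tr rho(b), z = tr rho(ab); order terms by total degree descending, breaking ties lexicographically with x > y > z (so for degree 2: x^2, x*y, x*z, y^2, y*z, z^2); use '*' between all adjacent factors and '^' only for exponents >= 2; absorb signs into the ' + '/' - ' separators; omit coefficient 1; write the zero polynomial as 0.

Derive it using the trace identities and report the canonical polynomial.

tr(b a b) = tr(b) * tr(a b) - tr(a)  (reduce the b square) = y*z - x
tr(b a b a) = tr(a b) * tr(a b) - tr(1)  (split on a) = z^2 - 2
tr(a b a^-1 b) = tr(b a b) * tr(a) - tr(b a b a)  (eliminate a^-1) = x*y*z - x^2 - z^2 + 2
tr(b^-1 a b a^-1) = tr(a b a^-1) * tr(b) - tr(a b a^-1 b)  (eliminate b^-1) = -x*y*z + x^2 + y^2 + z^2 - 2

-x*y*z + x^2 + y^2 + z^2 - 2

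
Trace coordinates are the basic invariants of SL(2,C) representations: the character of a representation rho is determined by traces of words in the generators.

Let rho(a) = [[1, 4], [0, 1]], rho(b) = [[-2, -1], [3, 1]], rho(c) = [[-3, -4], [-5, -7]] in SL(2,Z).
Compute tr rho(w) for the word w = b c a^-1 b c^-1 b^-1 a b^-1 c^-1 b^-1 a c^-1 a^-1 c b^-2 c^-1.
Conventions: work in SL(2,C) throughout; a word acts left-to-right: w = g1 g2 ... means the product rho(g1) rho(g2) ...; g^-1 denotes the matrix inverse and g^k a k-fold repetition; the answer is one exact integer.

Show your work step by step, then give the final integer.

rho(b) = [[-2, -1], [3, 1]]
... * rho(c) = [[-3, -4], [-5, -7]]  ->  [[11, 15], [-14, -19]]
... * rho(a^-1) = [[1, -4], [0, 1]]  ->  [[11, -29], [-14, 37]]
... * rho(b) = [[-2, -1], [3, 1]]  ->  [[-109, -40], [139, 51]]
... * rho(c^-1) = [[-7, 4], [5, -3]]  ->  [[563, -316], [-718, 403]]
... * rho(b^-1) = [[1, 1], [-3, -2]]  ->  [[1511, 1195], [-1927, -1524]]
... * rho(a) = [[1, 4], [0, 1]]  ->  [[1511, 7239], [-1927, -9232]]
... * rho(b^-1) = [[1, 1], [-3, -2]]  ->  [[-20206, -12967], [25769, 16537]]
... * rho(c^-1) = [[-7, 4], [5, -3]]  ->  [[76607, -41923], [-97698, 53465]]
... * rho(b^-1) = [[1, 1], [-3, -2]]  ->  [[202376, 160453], [-258093, -204628]]
... * rho(a) = [[1, 4], [0, 1]]  ->  [[202376, 969957], [-258093, -1237000]]
... * rho(c^-1) = [[-7, 4], [5, -3]]  ->  [[3433153, -2100367], [-4378349, 2678628]]
... * rho(a^-1) = [[1, -4], [0, 1]]  ->  [[3433153, -15832979], [-4378349, 20192024]]
... * rho(c) = [[-3, -4], [-5, -7]]  ->  [[68865436, 97098241], [-87825073, -123830772]]
... * rho(b^-1) = [[1, 1], [-3, -2]]  ->  [[-222429287, -125331046], [283667243, 159836471]]
... * rho(b^-1) = [[1, 1], [-3, -2]]  ->  [[153563851, 28232805], [-195842170, -36005699]]
... * rho(c^-1) = [[-7, 4], [5, -3]]  ->  [[-933782932, 529556989], [1190866695, -675351583]]
tr = -933782932 + -675351583 = -1609134515

-1609134515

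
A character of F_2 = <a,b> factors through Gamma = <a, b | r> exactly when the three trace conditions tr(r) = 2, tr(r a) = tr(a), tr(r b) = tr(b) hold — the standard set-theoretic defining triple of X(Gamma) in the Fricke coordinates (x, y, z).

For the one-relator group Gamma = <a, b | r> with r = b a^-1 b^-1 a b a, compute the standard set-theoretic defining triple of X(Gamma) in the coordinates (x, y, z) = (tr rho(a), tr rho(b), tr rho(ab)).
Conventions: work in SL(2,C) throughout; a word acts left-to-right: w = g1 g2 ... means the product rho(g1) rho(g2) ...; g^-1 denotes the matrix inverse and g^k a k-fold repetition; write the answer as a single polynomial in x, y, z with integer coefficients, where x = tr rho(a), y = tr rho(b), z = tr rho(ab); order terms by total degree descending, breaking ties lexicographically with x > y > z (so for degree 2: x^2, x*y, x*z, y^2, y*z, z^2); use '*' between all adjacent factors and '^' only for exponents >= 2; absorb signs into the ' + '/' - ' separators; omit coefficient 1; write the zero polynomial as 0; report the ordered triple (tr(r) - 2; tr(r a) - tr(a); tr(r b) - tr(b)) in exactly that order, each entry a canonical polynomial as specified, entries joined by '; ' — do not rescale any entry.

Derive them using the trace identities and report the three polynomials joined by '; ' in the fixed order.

so tr(b a b) = tr(b)*tr(a b) - tr(a) = y*z - x
tr(a b a b) = tr(b a)*tr(b a) - tr(1)   [split at repeated b] = z^2 - 2
so tr(a b a) = tr(a)*tr(b a) - tr(b) = x*z - y
so tr(b a b a b) = tr(b)*tr(a b a b) - tr(a b a) = y*z^2 - x*z - y
tr(b a b a b a) = tr(a b)*tr(a b a b) - tr(a^-1 b^-1)   [split at repeated a] = z^3 - 3*z
tr(a b a b a^-1 b) = tr(b a b a b)*tr(a) - tr(b a b a b a) = x*y*z^2 - x^2*z - z^3 - x*y + 3*z
so tr(b a^-1 b^-1 a b a) = tr(a b a b a^-1)*tr(b) - tr(a b a b a^-1 b) = -x*y*z^2 + x^2*z + y^2*z + z^3 - 3*z
tr(a^2) = tr(a)*tr(a) - tr(1) = x^2 - 2
tr(b a^2 b) = tr(b)*tr(a^2 b) - tr(a^2) = x*y*z - x^2 - y^2 + 2
reduce: tr(a b a^2 b) = tr(a)*tr(b a b a) - tr(b a b) = x*z^2 - y*z - x
reduce: tr(a b a^2) = tr(a)*tr(b a^2) - tr(b a) = x^2*z - x*y - z
tr(b a b a^2 b) = tr(b)*tr(a b a^2 b) - tr(a b a^2) = x*y*z^2 - x^2*z - y^2*z + z
tr(b a b a^2 b a) = tr(a)*tr(b a b a b a) - tr(b a b a b) = x*z^3 - y*z^2 - 2*x*z + y
tr(a b a^2 b a^-1 b) = tr(b a b a^2 b)*tr(a) - tr(b a b a^2 b a) = x^2*y*z^2 - x^3*z - x*y^2*z - x*z^3 + y*z^2 + 3*x*z - y
reduce: tr(b a^-1 b^-1 a b a^2) = tr(a b a^2 b a^-1)*tr(b) - tr(a b a^2 b a^-1 b) = -x^2*y*z^2 + x^3*z + 2*x*y^2*z + x*z^3 - x^2*y - y^3 - y*z^2 - 3*x*z + 3*y
tr(b a b^2) = tr(b)*tr(b a b) - tr(b a)  (reduce the b square) = y^2*z - x*y - z
reduce: tr(b a b a b^2) = tr(b)*tr(b a b a b) - tr(b a b a)  (reduce the b square) = y^2*z^2 - x*y*z - y^2 - z^2 + 2
tr(b a b a b^2 a) = tr(b)*tr(a b a b a b) - tr(a b a b a)  (reduce the b square) = y*z^3 - x*z^2 - 2*y*z + x
reduce: tr(a b a b^2 a^-1 b) = tr(b a b a b^2)*tr(a) - tr(b a b a b^2 a)  (eliminate a^-1) = x*y^2*z^2 - x^2*y*z - y*z^3 - x*y^2 + 2*y*z + x
tr(b a^-1 b^-1 a b a b) = tr(a b a b^2 a^-1)*tr(b) - tr(a b a b^2 a^-1 b)  (eliminate b^-1) = -x*y^2*z^2 + x^2*y*z + y^3*z + y*z^3 - 3*y*z - x
assemble the triple (tr(r) - 2; tr(r a) - x; tr(r b) - y)

-x*y*z^2 + x^2*z + y^2*z + z^3 - 3*z - 2; -x^2*y*z^2 + x^3*z + 2*x*y^2*z + x*z^3 - x^2*y - y^3 - y*z^2 - 3*x*z - x + 3*y; -x*y^2*z^2 + x^2*y*z + y^3*z + y*z^3 - 3*y*z - x - y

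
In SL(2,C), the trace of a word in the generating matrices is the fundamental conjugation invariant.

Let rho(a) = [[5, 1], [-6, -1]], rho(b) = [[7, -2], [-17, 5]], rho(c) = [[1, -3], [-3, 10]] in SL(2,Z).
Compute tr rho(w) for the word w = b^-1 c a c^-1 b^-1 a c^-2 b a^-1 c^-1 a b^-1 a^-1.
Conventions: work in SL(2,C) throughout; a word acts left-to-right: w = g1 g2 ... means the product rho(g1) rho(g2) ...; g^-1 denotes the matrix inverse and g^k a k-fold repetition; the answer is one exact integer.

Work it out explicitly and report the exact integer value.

9964763966

rho(b^-1) = [[5, 2], [17, 7]]
... * rho(c) = [[1, -3], [-3, 10]]  ->  [[-1, 5], [-4, 19]]
... * rho(a) = [[5, 1], [-6, -1]]  ->  [[-35, -6], [-134, -23]]
... * rho(c^-1) = [[10, 3], [3, 1]]  ->  [[-368, -111], [-1409, -425]]
... * rho(b^-1) = [[5, 2], [17, 7]]  ->  [[-3727, -1513], [-14270, -5793]]
... * rho(a) = [[5, 1], [-6, -1]]  ->  [[-9557, -2214], [-36592, -8477]]
... * rho(c^-1) = [[10, 3], [3, 1]]  ->  [[-102212, -30885], [-391351, -118253]]
... * rho(c^-1) = [[10, 3], [3, 1]]  ->  [[-1114775, -337521], [-4268269, -1292306]]
... * rho(b) = [[7, -2], [-17, 5]]  ->  [[-2065568, 541945], [-7908681, 2075008]]
... * rho(a^-1) = [[-1, -1], [6, 5]]  ->  [[5317238, 4775293], [20358729, 18283721]]
... * rho(c^-1) = [[10, 3], [3, 1]]  ->  [[67498259, 20727007], [258438453, 79359908]]
... * rho(a) = [[5, 1], [-6, -1]]  ->  [[213129253, 46771252], [816032817, 179078545]]
... * rho(b^-1) = [[5, 2], [17, 7]]  ->  [[1860757549, 753657270], [7124499350, 2885615449]]
... * rho(a^-1) = [[-1, -1], [6, 5]]  ->  [[2661186071, 1907528801], [10189193344, 7303577895]]
tr = 2661186071 + 7303577895 = 9964763966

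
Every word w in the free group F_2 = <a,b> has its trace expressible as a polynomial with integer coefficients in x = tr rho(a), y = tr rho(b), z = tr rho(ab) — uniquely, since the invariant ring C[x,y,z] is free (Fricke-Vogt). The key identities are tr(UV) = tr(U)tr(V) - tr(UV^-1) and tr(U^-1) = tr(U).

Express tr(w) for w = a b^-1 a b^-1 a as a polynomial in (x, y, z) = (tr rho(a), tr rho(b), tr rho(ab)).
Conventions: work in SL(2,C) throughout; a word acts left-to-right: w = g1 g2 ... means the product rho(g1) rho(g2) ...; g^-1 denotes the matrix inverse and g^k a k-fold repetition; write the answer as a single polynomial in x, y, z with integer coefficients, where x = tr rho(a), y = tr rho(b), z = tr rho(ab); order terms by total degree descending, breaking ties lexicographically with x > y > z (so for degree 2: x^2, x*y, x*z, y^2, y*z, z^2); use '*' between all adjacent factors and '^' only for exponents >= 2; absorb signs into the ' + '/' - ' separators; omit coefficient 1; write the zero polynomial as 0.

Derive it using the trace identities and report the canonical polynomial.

so tr(a^2) = tr(a)*tr(a) - tr(1) = x^2 - 2
reduce: tr(a^3) = tr(a)*tr(a^2) - tr(a) = x^3 - 3*x
tr(b a^2) = tr(a)*tr(b a) - tr(b) = x*z - y
tr(a^3 b) = tr(a)*tr(b a^2) - tr(b a) = x^2*z - x*y - z
tr(a b^-1 a^2) = tr(a^3)*tr(b) - tr(a^3 b) = x^3*y - x^2*z - 2*x*y + z
so tr(b a b a) = tr(b a)*tr(b a) - tr(1) = z^2 - 2
reduce: tr(b a b) = tr(b)*tr(a b) - tr(a) = y*z - x
so tr(a^2 b a b) = tr(a)*tr(b a b a) - tr(b a b) = x*z^2 - y*z - x
so tr(a b^-1 a^2 b) = tr(a^2 b a)*tr(b) - tr(a^2 b a b) = x^2*y*z - x*y^2 - x*z^2 + x
tr(a b^-1 a b^-1 a) = tr(a b^-1 a^2)*tr(b) - tr(a b^-1 a^2 b) = x^3*y^2 - 2*x^2*y*z - x*y^2 + x*z^2 + y*z - x

x^3*y^2 - 2*x^2*y*z - x*y^2 + x*z^2 + y*z - x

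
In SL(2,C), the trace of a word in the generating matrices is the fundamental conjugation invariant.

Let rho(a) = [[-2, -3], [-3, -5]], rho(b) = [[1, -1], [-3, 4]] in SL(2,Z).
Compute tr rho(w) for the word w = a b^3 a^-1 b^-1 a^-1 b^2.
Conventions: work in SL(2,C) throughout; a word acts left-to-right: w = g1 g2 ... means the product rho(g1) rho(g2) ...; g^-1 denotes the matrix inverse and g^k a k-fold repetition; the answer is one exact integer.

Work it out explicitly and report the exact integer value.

-218707

rho(a) = [[-2, -3], [-3, -5]]
... * rho(b) = [[1, -1], [-3, 4]]  ->  [[7, -10], [12, -17]]
... * rho(b) = [[1, -1], [-3, 4]]  ->  [[37, -47], [63, -80]]
... * rho(b) = [[1, -1], [-3, 4]]  ->  [[178, -225], [303, -383]]
... * rho(a^-1) = [[-5, 3], [3, -2]]  ->  [[-1565, 984], [-2664, 1675]]
... * rho(b^-1) = [[4, 1], [3, 1]]  ->  [[-3308, -581], [-5631, -989]]
... * rho(a^-1) = [[-5, 3], [3, -2]]  ->  [[14797, -8762], [25188, -14915]]
... * rho(b) = [[1, -1], [-3, 4]]  ->  [[41083, -49845], [69933, -84848]]
... * rho(b) = [[1, -1], [-3, 4]]  ->  [[190618, -240463], [324477, -409325]]
tr = 190618 + -409325 = -218707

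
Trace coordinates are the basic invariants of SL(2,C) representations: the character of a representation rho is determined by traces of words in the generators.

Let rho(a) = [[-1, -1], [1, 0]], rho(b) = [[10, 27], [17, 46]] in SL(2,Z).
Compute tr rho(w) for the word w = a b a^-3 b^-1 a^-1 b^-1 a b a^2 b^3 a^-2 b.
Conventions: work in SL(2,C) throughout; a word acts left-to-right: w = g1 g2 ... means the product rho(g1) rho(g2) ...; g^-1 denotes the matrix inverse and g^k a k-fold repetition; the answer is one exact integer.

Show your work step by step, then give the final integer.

rho(a) = [[-1, -1], [1, 0]]
... * rho(b) = [[10, 27], [17, 46]]  ->  [[-27, -73], [10, 27]]
... * rho(a^-1) = [[0, 1], [-1, -1]]  ->  [[73, 46], [-27, -17]]
... * rho(a^-1) = [[0, 1], [-1, -1]]  ->  [[-46, 27], [17, -10]]
... * rho(a^-1) = [[0, 1], [-1, -1]]  ->  [[-27, -73], [10, 27]]
... * rho(b^-1) = [[46, -27], [-17, 10]]  ->  [[-1, -1], [1, 0]]
... * rho(a^-1) = [[0, 1], [-1, -1]]  ->  [[1, 0], [0, 1]]
... * rho(b^-1) = [[46, -27], [-17, 10]]  ->  [[46, -27], [-17, 10]]
... * rho(a) = [[-1, -1], [1, 0]]  ->  [[-73, -46], [27, 17]]
... * rho(b) = [[10, 27], [17, 46]]  ->  [[-1512, -4087], [559, 1511]]
... * rho(a) = [[-1, -1], [1, 0]]  ->  [[-2575, 1512], [952, -559]]
... * rho(a) = [[-1, -1], [1, 0]]  ->  [[4087, 2575], [-1511, -952]]
... * rho(b) = [[10, 27], [17, 46]]  ->  [[84645, 228799], [-31294, -84589]]
... * rho(b) = [[10, 27], [17, 46]]  ->  [[4736033, 12810169], [-1750953, -4736032]]
... * rho(b) = [[10, 27], [17, 46]]  ->  [[265133203, 717140665], [-98022074, -265133203]]
... * rho(a^-1) = [[0, 1], [-1, -1]]  ->  [[-717140665, -452007462], [265133203, 167111129]]
... * rho(a^-1) = [[0, 1], [-1, -1]]  ->  [[452007462, -265133203], [-167111129, 98022074]]
... * rho(b) = [[10, 27], [17, 46]]  ->  [[12810169, 8074136], [-4736032, -2985079]]
tr = 12810169 + -2985079 = 9825090

9825090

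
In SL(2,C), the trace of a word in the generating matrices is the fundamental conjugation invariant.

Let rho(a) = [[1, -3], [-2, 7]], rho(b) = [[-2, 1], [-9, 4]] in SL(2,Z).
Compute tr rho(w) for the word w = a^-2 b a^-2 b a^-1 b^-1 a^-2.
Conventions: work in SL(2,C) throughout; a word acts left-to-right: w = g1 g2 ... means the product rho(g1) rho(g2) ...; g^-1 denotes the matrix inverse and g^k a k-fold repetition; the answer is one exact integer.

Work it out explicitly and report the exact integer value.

rho(a^-1) = [[7, 3], [2, 1]]
... * rho(a^-1) = [[7, 3], [2, 1]]  ->  [[55, 24], [16, 7]]
... * rho(b) = [[-2, 1], [-9, 4]]  ->  [[-326, 151], [-95, 44]]
... * rho(a^-1) = [[7, 3], [2, 1]]  ->  [[-1980, -827], [-577, -241]]
... * rho(a^-1) = [[7, 3], [2, 1]]  ->  [[-15514, -6767], [-4521, -1972]]
... * rho(b) = [[-2, 1], [-9, 4]]  ->  [[91931, -42582], [26790, -12409]]
... * rho(a^-1) = [[7, 3], [2, 1]]  ->  [[558353, 233211], [162712, 67961]]
... * rho(b^-1) = [[4, -1], [9, -2]]  ->  [[4332311, -1024775], [1262497, -298634]]
... * rho(a^-1) = [[7, 3], [2, 1]]  ->  [[28276627, 11972158], [8240211, 3488857]]
... * rho(a^-1) = [[7, 3], [2, 1]]  ->  [[221880705, 96802039], [64659191, 28209490]]
tr = 221880705 + 28209490 = 250090195

250090195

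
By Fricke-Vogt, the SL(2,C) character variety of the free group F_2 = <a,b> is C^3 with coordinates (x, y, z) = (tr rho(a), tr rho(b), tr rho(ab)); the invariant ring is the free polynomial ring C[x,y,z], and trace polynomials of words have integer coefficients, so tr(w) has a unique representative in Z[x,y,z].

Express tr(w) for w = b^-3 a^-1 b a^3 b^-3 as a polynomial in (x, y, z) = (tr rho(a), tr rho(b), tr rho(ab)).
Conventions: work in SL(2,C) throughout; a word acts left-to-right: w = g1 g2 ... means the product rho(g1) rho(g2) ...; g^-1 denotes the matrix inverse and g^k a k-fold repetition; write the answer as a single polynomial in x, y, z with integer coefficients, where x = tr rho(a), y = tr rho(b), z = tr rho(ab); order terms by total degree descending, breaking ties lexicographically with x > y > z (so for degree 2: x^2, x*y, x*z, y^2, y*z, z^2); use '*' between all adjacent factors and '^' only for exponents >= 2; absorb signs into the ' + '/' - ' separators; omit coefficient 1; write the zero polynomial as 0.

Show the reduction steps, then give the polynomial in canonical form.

trace(a^2) = trace(a)*trace(a) - trace(1)   [square of a] = x^2 - 2
trace(a^3) = trace(a)*trace(a^2) - trace(a)   [square of a] = x^3 - 3*x
trace(a b a) = trace(a)*trace(b a) - trace(b)   [square of a] = x*z - y
trace(a^3 b) = trace(a)*trace(a b a) - trace(a b)   [square of a] = x^2*z - x*y - z
trace(a^3 b^-1) = trace(a^3)*trace(b) - trace(a^3 b)   [inverse elimination on b] = x^3*y - x^2*z - 2*x*y + z
trace(a^3 b^-2) = trace(a^3 b^-1)*trace(b) - trace(a^3)   [inverse elimination on b] = x^3*y^2 - x^2*y*z - x^3 - 2*x*y^2 + y*z + 3*x
trace(a b a^3) = trace(a)*trace(a^2 b a) - trace(a^2 b)   [square of a] = x^3*z - x^2*y - 2*x*z + y
trace(b a b a) = trace(a b)*trace(a b) - trace(1)   [split at a repeated a] = z^2 - 2
trace(b a b) = trace(b)*trace(a b) - trace(a)   [square of b] = y*z - x
trace(b a b a^2) = trace(a)*trace(b a b a) - trace(b a b)   [square of a] = x*z^2 - y*z - x
trace(a b a^3 b) = trace(a)*trace(b a b a^2) - trace(b a b a)   [square of a] = x^2*z^2 - x*y*z - x^2 - z^2 + 2
trace(a b a^3 b^-1) = trace(a b a^3)*trace(b) - trace(a b a^3 b)   [inverse elimination on b] = x^3*y*z - x^2*y^2 - x^2*z^2 - x*y*z + x^2 + y^2 + z^2 - 2
trace(b^-1 a b a^3 b^-1) = trace(a b a^3 b^-1)*trace(b) - trace(a b a^3)   [inverse elimination on b] = x^3*y^2*z - x^2*y^3 - x^2*y*z^2 - x^3*z - x*y^2*z + 2*x^2*y + y^3 + y*z^2 + 2*x*z - 3*y
trace(b a^3 b^-3 a) = trace(b^-1 a b a^3 b^-1)*trace(b) - trace(b^-1 a b a^3)   [inverse elimination on b] = x^3*y^3*z - x^2*y^4 - x^2*y^2*z^2 - 2*x^3*y*z - x*y^3*z + 3*x^2*y^2 + x^2*z^2 + y^4 + y^2*z^2 + 3*x*y*z - x^2 - 4*y^2 - z^2 + 2
trace(b^-1 a^-1 b a^3 b^-2) = trace(b a^3 b^-3)*trace(a) - trace(b a^3 b^-3 a)   [inverse elimination on a] = -x^3*y^3*z + x^4*y^2 + x^2*y^4 + x^2*y^2*z^2 + x^3*y*z + x*y^3*z - x^4 - 5*x^2*y^2 - x^2*z^2 - y^4 - y^2*z^2 - 2*x*y*z + 4*x^2 + 4*y^2 + z^2 - 2
trace(b^-1 a^-1 b a^3 b^-1) = trace(b a^3 b^-2)*trace(a) - trace(b a^3 b^-2 a)   [inverse elimination on a] = -x^3*y^2*z + x^4*y + x^2*y^3 + x^2*y*z^2 + x*y^2*z - 4*x^2*y - y^3 - y*z^2 - x*z + 3*y
trace(a^-1 b a^3 b^-4) = trace(b^-1 a^-1 b a^3 b^-2)*trace(b) - trace(b^-1 a^-1 b a^3 b^-1)   [inverse elimination on b] = -x^3*y^4*z + x^4*y^3 + x^2*y^5 + x^2*y^3*z^2 + 2*x^3*y^2*z + x*y^4*z - 2*x^4*y - 6*x^2*y^3 - 2*x^2*y*z^2 - y^5 - y^3*z^2 - 3*x*y^2*z + 8*x^2*y + 5*y^3 + 2*y*z^2 + x*z - 5*y
trace(b^-1 a^-1 b a^3 b^-4) = trace(a^-1 b a^3 b^-4)*trace(b) - trace(a^-1 b a^3 b^-3)   [inverse elimination on b] = -x^3*y^5*z + x^4*y^4 + x^2*y^6 + x^2*y^4*z^2 + 3*x^3*y^3*z + x*y^5*z - 3*x^4*y^2 - 7*x^2*y^4 - 3*x^2*y^2*z^2 - y^6 - y^4*z^2 - x^3*y*z - 4*x*y^3*z + x^4 + 13*x^2*y^2 + x^2*z^2 + 6*y^4 + 3*y^2*z^2 + 3*x*y*z - 4*x^2 - 9*y^2 - z^2 + 2
trace(b^-3 a^-1 b a^3 b^-3) = trace(b^-1 a^-1 b a^3 b^-4)*trace(b) - trace(b^-1 a^-1 b a^3 b^-3)   [inverse elimination on b] = -x^3*y^6*z + x^4*y^5 + x^2*y^7 + x^2*y^5*z^2 + 4*x^3*y^4*z + x*y^6*z - 4*x^4*y^3 - 8*x^2*y^5 - 4*x^2*y^3*z^2 - y^7 - y^5*z^2 - 3*x^3*y^2*z - 5*x*y^4*z + 3*x^4*y + 19*x^2*y^3 + 3*x^2*y*z^2 + 7*y^5 + 4*y^3*z^2 + 6*x*y^2*z - 12*x^2*y - 14*y^3 - 3*y*z^2 - x*z + 7*y

-x^3*y^6*z + x^4*y^5 + x^2*y^7 + x^2*y^5*z^2 + 4*x^3*y^4*z + x*y^6*z - 4*x^4*y^3 - 8*x^2*y^5 - 4*x^2*y^3*z^2 - y^7 - y^5*z^2 - 3*x^3*y^2*z - 5*x*y^4*z + 3*x^4*y + 19*x^2*y^3 + 3*x^2*y*z^2 + 7*y^5 + 4*y^3*z^2 + 6*x*y^2*z - 12*x^2*y - 14*y^3 - 3*y*z^2 - x*z + 7*y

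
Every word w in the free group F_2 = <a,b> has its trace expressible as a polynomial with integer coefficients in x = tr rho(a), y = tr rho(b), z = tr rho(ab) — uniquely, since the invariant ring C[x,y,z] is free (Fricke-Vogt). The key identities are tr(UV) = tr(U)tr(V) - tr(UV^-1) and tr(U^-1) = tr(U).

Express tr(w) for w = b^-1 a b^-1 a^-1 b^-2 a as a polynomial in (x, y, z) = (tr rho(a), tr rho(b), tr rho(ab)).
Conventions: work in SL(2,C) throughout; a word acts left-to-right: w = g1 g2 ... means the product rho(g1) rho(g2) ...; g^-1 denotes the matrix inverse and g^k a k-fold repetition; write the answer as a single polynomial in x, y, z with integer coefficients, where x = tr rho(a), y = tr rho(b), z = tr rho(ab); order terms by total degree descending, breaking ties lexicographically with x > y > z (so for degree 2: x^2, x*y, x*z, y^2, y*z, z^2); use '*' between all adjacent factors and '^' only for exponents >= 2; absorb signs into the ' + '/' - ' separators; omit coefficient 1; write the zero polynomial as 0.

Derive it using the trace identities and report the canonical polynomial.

x^2*y^3*z - x^3*y^2 - 2*x*y^2*z^2 + x^2*y*z + y*z^3 + x*y^2 - 2*y*z + x

trace(b^-1 a) = trace(a) * trace(b) - trace(a b)  (eliminate b^-1) = x*y - z
trace(a^2) = trace(a) * trace(a) - trace(1)  (reduce the a square) = x^2 - 2
trace(b a^2) = trace(a) * trace(b a) - trace(b)  (reduce the a square) = x*z - y
trace(a^2 b a) = trace(a) * trace(b a^2) - trace(b a)  (reduce the a square) = x^2*z - x*y - z
trace(b a b a) = trace(a b) * trace(a b) - trace(1)  (split on a) = z^2 - 2
trace(b a b) = trace(b) * trace(a b) - trace(a)  (reduce the b square) = y*z - x
trace(a^2 b a b) = trace(a) * trace(b a b a) - trace(b a b)  (reduce the a square) = x*z^2 - y*z - x
trace(b^-1 a^2 b a) = trace(a^2 b a) * trace(b) - trace(a^2 b a b)  (eliminate b^-1) = x^2*y*z - x*y^2 - x*z^2 + x
trace(a^-1 b^-1 a^2 b) = trace(b^-1 a^2 b) * trace(a) - trace(b^-1 a^2 b a)  (eliminate a^-1) = -x^2*y*z + x^3 + x*y^2 + x*z^2 - 3*x
trace(a b^-1 a^-1 b^-1 a) = trace(a^-1 b^-1 a^2) * trace(b) - trace(a^-1 b^-1 a^2 b)  (eliminate b^-1) = x^2*y*z - x^3 - x*z^2 - y*z + 3*x
trace(b^-1 a b a) = trace(a b a) * trace(b) - trace(a b a b)  (eliminate b^-1) = x*y*z - y^2 - z^2 + 2
trace(b^-1 a b a b^-1) = trace(b^-1 a b a) * trace(b) - trace(b^-1 a b a b)  (eliminate b^-1) = x*y^2*z - y^3 - y*z^2 - x*z + 3*y
trace(a b a b a b) = trace(a b a b) * trace(a b) - trace(b a)  (split on a) = z^3 - 3*z
trace(a b a b^-1 a b) = trace(a b a b a) * trace(b) - trace(a b a b a b)  (eliminate b^-1) = x*y*z^2 - y^2*z - z^3 - x*y + 3*z
trace(b^-1 a b a b^-1 a) = trace(a b a b^-1 a) * trace(b) - trace(a b a b^-1 a b)  (eliminate b^-1) = x^2*y^2*z - x*y^3 - 2*x*y*z^2 + y^2*z + z^3 + 2*x*y - 3*z
trace(a b^-1 a^-1 b^-1 a b) = trace(b^-1 a b a b^-1) * trace(a) - trace(b^-1 a b a b^-1 a)  (eliminate a^-1) = x*y*z^2 - x^2*z - y^2*z - z^3 + x*y + 3*z
trace(a b^-1 a b^-1 a^-1 b^-1) = trace(a b^-1 a^-1 b^-1 a) * trace(b) - trace(a b^-1 a^-1 b^-1 a b)  (eliminate b^-1) = x^2*y^2*z - x^3*y - 2*x*y*z^2 + x^2*z + z^3 + 2*x*y - 3*z
trace(b^-1 a b^-1) = trace(b^-1 a) * trace(b) - trace(b^-1 a b)  (eliminate b^-1) = x*y^2 - y*z - x
trace(b^-1 a b^-1 a^-1 b^-2 a) = trace(a b^-1 a b^-1 a^-1 b^-1) * trace(b) - trace(a b^-1 a b^-1 a^-1)  (eliminate b^-1) = x^2*y^3*z - x^3*y^2 - 2*x*y^2*z^2 + x^2*y*z + y*z^3 + x*y^2 - 2*y*z + x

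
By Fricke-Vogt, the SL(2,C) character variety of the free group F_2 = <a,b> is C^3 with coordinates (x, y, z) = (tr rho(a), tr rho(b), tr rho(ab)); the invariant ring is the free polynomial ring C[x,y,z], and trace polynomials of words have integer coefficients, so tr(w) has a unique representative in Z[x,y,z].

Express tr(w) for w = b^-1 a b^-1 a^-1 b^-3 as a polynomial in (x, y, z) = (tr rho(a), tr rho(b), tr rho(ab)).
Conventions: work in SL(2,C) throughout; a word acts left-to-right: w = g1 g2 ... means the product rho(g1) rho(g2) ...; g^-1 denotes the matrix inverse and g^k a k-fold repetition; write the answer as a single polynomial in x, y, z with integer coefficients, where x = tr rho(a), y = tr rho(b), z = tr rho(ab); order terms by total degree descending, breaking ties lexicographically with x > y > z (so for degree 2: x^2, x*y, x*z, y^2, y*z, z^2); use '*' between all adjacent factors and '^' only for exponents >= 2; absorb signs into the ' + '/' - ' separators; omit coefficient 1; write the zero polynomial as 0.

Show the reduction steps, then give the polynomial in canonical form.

x*y^4*z - x^2*y^3 - y^3*z^2 - 2*x*y^2*z + 2*x^2*y + y^3 + 2*y*z^2 - 3*y

tr(b^-1) = tr(b) = y
tr(b^-2) = tr(b^-1) * tr(b) - tr(1) = y^2 - 2
reduce: tr(b^-3) = tr(b^-2) * tr(b) - tr(b^-1) = y^3 - 3*y
reduce: tr(b^-4) = tr(b^-3) * tr(b) - tr(b^-2) = y^4 - 4*y^2 + 2
so tr(b^-1 a) = tr(a) * tr(b) - tr(a b) = x*y - z
tr(a b a) = tr(a) * tr(b a) - tr(b) = x*z - y
reduce: tr(a b a b) = tr(b a) * tr(b a) - tr(1) = z^2 - 2
reduce: tr(a b a b^-1) = tr(a b a) * tr(b) - tr(a b a b) = x*y*z - y^2 - z^2 + 2
so tr(b^-2 a b a) = tr(a b a b^-1) * tr(b) - tr(a b a) = x*y^2*z - y^3 - y*z^2 - x*z + 3*y
tr(a b a^-1 b^-2) = tr(b^-2 a b) * tr(a) - tr(b^-2 a b a) = -x*y^2*z + x^2*y + y^3 + y*z^2 - 3*y
so tr(b a b) = tr(b) * tr(a b) - tr(a) = y*z - x
so tr(a b a^-1 b) = tr(b a b) * tr(a) - tr(b a b a) = x*y*z - x^2 - z^2 + 2
tr(a b a^-1 b^-1) = tr(a b a^-1) * tr(b) - tr(a b a^-1 b) = -x*y*z + x^2 + y^2 + z^2 - 2
tr(b^-2 a b a^-1 b^-1) = tr(a b a^-1 b^-2) * tr(b) - tr(a b a^-1 b^-1) = -x*y^3*z + x^2*y^2 + y^4 + y^2*z^2 + x*y*z - x^2 - 4*y^2 - z^2 + 2
tr(a^-1 b^-4 a b) = tr(b^-2 a b a^-1 b^-1) * tr(b) - tr(b^-2 a b a^-1) = -x*y^4*z + x^2*y^3 + y^5 + y^3*z^2 + 2*x*y^2*z - 2*x^2*y - 5*y^3 - 2*y*z^2 + 5*y
so tr(b^-1 a b^-1 a^-1 b^-3) = tr(a^-1 b^-4 a) * tr(b) - tr(a^-1 b^-4 a b) = x*y^4*z - x^2*y^3 - y^3*z^2 - 2*x*y^2*z + 2*x^2*y + y^3 + 2*y*z^2 - 3*y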